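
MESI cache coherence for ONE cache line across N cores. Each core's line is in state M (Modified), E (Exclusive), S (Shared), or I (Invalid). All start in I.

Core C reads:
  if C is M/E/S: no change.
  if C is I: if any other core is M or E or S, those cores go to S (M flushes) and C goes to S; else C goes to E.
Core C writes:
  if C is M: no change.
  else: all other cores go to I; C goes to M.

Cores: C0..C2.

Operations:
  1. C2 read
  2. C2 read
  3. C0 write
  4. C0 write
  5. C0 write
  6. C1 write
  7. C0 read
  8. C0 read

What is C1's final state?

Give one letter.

Op 1: C2 read [C2 read from I: no other sharers -> C2=E (exclusive)] -> [I,I,E]
Op 2: C2 read [C2 read: already in E, no change] -> [I,I,E]
Op 3: C0 write [C0 write: invalidate ['C2=E'] -> C0=M] -> [M,I,I]
Op 4: C0 write [C0 write: already M (modified), no change] -> [M,I,I]
Op 5: C0 write [C0 write: already M (modified), no change] -> [M,I,I]
Op 6: C1 write [C1 write: invalidate ['C0=M'] -> C1=M] -> [I,M,I]
Op 7: C0 read [C0 read from I: others=['C1=M'] -> C0=S, others downsized to S] -> [S,S,I]
Op 8: C0 read [C0 read: already in S, no change] -> [S,S,I]

Answer: S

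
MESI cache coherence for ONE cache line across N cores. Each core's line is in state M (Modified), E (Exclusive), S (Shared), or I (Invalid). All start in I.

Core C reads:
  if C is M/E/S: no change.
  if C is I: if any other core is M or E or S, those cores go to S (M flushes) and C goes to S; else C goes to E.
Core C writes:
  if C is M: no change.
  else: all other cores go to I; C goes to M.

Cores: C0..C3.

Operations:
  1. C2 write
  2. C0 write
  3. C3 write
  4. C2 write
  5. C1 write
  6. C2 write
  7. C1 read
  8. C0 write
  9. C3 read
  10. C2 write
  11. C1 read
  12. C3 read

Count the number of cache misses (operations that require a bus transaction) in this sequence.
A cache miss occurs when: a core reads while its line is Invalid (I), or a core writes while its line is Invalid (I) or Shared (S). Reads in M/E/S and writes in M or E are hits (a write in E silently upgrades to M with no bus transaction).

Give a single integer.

Answer: 12

Derivation:
Op 1: C2 write [C2 write: invalidate none -> C2=M] -> [I,I,M,I] [MISS #1: write from I]
Op 2: C0 write [C0 write: invalidate ['C2=M'] -> C0=M] -> [M,I,I,I] [MISS #2: write from I]
Op 3: C3 write [C3 write: invalidate ['C0=M'] -> C3=M] -> [I,I,I,M] [MISS #3: write from I]
Op 4: C2 write [C2 write: invalidate ['C3=M'] -> C2=M] -> [I,I,M,I] [MISS #4: write from I]
Op 5: C1 write [C1 write: invalidate ['C2=M'] -> C1=M] -> [I,M,I,I] [MISS #5: write from I]
Op 6: C2 write [C2 write: invalidate ['C1=M'] -> C2=M] -> [I,I,M,I] [MISS #6: write from I]
Op 7: C1 read [C1 read from I: others=['C2=M'] -> C1=S, others downsized to S] -> [I,S,S,I] [MISS #7: read from I]
Op 8: C0 write [C0 write: invalidate ['C1=S', 'C2=S'] -> C0=M] -> [M,I,I,I] [MISS #8: write from I]
Op 9: C3 read [C3 read from I: others=['C0=M'] -> C3=S, others downsized to S] -> [S,I,I,S] [MISS #9: read from I]
Op 10: C2 write [C2 write: invalidate ['C0=S', 'C3=S'] -> C2=M] -> [I,I,M,I] [MISS #10: write from I]
Op 11: C1 read [C1 read from I: others=['C2=M'] -> C1=S, others downsized to S] -> [I,S,S,I] [MISS #11: read from I]
Op 12: C3 read [C3 read from I: others=['C1=S', 'C2=S'] -> C3=S, others downsized to S] -> [I,S,S,S] [MISS #12: read from I]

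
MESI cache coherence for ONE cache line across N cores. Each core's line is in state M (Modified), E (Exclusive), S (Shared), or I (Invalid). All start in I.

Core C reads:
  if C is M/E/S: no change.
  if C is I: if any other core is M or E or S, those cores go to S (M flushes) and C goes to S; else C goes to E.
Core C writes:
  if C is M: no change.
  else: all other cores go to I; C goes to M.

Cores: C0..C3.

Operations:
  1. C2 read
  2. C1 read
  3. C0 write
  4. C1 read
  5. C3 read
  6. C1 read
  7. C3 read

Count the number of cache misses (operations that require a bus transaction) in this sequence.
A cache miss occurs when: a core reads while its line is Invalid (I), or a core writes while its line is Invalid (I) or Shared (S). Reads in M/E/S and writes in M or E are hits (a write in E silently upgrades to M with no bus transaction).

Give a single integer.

Op 1: C2 read [C2 read from I: no other sharers -> C2=E (exclusive)] -> [I,I,E,I] [MISS #1: read from I]
Op 2: C1 read [C1 read from I: others=['C2=E'] -> C1=S, others downsized to S] -> [I,S,S,I] [MISS #2: read from I]
Op 3: C0 write [C0 write: invalidate ['C1=S', 'C2=S'] -> C0=M] -> [M,I,I,I] [MISS #3: write from I]
Op 4: C1 read [C1 read from I: others=['C0=M'] -> C1=S, others downsized to S] -> [S,S,I,I] [MISS #4: read from I]
Op 5: C3 read [C3 read from I: others=['C0=S', 'C1=S'] -> C3=S, others downsized to S] -> [S,S,I,S] [MISS #5: read from I]
Op 6: C1 read [C1 read: already in S, no change] -> [S,S,I,S] [hit: read from S]
Op 7: C3 read [C3 read: already in S, no change] -> [S,S,I,S] [hit: read from S]

Answer: 5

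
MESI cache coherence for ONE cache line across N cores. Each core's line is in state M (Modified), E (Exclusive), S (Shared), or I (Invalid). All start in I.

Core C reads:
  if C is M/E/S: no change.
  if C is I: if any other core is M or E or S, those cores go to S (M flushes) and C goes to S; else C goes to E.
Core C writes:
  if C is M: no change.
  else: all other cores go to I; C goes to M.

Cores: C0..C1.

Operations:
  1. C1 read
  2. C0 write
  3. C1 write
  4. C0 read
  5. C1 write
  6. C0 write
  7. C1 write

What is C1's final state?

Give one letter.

Answer: M

Derivation:
Op 1: C1 read [C1 read from I: no other sharers -> C1=E (exclusive)] -> [I,E]
Op 2: C0 write [C0 write: invalidate ['C1=E'] -> C0=M] -> [M,I]
Op 3: C1 write [C1 write: invalidate ['C0=M'] -> C1=M] -> [I,M]
Op 4: C0 read [C0 read from I: others=['C1=M'] -> C0=S, others downsized to S] -> [S,S]
Op 5: C1 write [C1 write: invalidate ['C0=S'] -> C1=M] -> [I,M]
Op 6: C0 write [C0 write: invalidate ['C1=M'] -> C0=M] -> [M,I]
Op 7: C1 write [C1 write: invalidate ['C0=M'] -> C1=M] -> [I,M]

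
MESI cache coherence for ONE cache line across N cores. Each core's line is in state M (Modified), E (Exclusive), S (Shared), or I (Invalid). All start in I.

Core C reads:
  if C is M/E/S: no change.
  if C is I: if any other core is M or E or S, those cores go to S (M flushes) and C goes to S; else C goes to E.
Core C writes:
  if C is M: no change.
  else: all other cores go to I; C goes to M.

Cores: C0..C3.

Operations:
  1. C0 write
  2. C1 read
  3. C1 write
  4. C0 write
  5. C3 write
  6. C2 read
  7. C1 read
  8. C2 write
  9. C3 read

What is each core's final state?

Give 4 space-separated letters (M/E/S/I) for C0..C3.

Answer: I I S S

Derivation:
Op 1: C0 write [C0 write: invalidate none -> C0=M] -> [M,I,I,I]
Op 2: C1 read [C1 read from I: others=['C0=M'] -> C1=S, others downsized to S] -> [S,S,I,I]
Op 3: C1 write [C1 write: invalidate ['C0=S'] -> C1=M] -> [I,M,I,I]
Op 4: C0 write [C0 write: invalidate ['C1=M'] -> C0=M] -> [M,I,I,I]
Op 5: C3 write [C3 write: invalidate ['C0=M'] -> C3=M] -> [I,I,I,M]
Op 6: C2 read [C2 read from I: others=['C3=M'] -> C2=S, others downsized to S] -> [I,I,S,S]
Op 7: C1 read [C1 read from I: others=['C2=S', 'C3=S'] -> C1=S, others downsized to S] -> [I,S,S,S]
Op 8: C2 write [C2 write: invalidate ['C1=S', 'C3=S'] -> C2=M] -> [I,I,M,I]
Op 9: C3 read [C3 read from I: others=['C2=M'] -> C3=S, others downsized to S] -> [I,I,S,S]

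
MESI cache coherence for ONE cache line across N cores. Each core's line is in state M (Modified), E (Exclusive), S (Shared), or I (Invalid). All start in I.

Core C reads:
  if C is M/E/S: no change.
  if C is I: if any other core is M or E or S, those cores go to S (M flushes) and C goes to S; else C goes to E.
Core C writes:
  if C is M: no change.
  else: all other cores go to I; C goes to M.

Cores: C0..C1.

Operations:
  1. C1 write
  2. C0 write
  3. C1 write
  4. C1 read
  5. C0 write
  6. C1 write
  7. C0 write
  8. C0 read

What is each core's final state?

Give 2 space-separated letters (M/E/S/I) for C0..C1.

Op 1: C1 write [C1 write: invalidate none -> C1=M] -> [I,M]
Op 2: C0 write [C0 write: invalidate ['C1=M'] -> C0=M] -> [M,I]
Op 3: C1 write [C1 write: invalidate ['C0=M'] -> C1=M] -> [I,M]
Op 4: C1 read [C1 read: already in M, no change] -> [I,M]
Op 5: C0 write [C0 write: invalidate ['C1=M'] -> C0=M] -> [M,I]
Op 6: C1 write [C1 write: invalidate ['C0=M'] -> C1=M] -> [I,M]
Op 7: C0 write [C0 write: invalidate ['C1=M'] -> C0=M] -> [M,I]
Op 8: C0 read [C0 read: already in M, no change] -> [M,I]

Answer: M I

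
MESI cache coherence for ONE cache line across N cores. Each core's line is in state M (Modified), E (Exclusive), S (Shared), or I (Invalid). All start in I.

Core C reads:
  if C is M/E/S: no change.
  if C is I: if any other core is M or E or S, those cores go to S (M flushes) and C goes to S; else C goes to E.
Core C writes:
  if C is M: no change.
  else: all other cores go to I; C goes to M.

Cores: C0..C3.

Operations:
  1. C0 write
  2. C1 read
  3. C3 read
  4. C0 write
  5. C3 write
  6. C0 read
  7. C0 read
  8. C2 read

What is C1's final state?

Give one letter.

Op 1: C0 write [C0 write: invalidate none -> C0=M] -> [M,I,I,I]
Op 2: C1 read [C1 read from I: others=['C0=M'] -> C1=S, others downsized to S] -> [S,S,I,I]
Op 3: C3 read [C3 read from I: others=['C0=S', 'C1=S'] -> C3=S, others downsized to S] -> [S,S,I,S]
Op 4: C0 write [C0 write: invalidate ['C1=S', 'C3=S'] -> C0=M] -> [M,I,I,I]
Op 5: C3 write [C3 write: invalidate ['C0=M'] -> C3=M] -> [I,I,I,M]
Op 6: C0 read [C0 read from I: others=['C3=M'] -> C0=S, others downsized to S] -> [S,I,I,S]
Op 7: C0 read [C0 read: already in S, no change] -> [S,I,I,S]
Op 8: C2 read [C2 read from I: others=['C0=S', 'C3=S'] -> C2=S, others downsized to S] -> [S,I,S,S]

Answer: I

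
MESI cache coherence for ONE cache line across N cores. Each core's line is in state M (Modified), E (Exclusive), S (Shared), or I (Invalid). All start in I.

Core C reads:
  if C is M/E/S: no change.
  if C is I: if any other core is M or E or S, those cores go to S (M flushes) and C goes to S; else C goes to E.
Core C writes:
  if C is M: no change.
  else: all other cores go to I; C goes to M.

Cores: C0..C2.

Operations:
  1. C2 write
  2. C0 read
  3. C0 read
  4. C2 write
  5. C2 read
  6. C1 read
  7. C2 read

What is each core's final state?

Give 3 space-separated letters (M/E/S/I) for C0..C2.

Op 1: C2 write [C2 write: invalidate none -> C2=M] -> [I,I,M]
Op 2: C0 read [C0 read from I: others=['C2=M'] -> C0=S, others downsized to S] -> [S,I,S]
Op 3: C0 read [C0 read: already in S, no change] -> [S,I,S]
Op 4: C2 write [C2 write: invalidate ['C0=S'] -> C2=M] -> [I,I,M]
Op 5: C2 read [C2 read: already in M, no change] -> [I,I,M]
Op 6: C1 read [C1 read from I: others=['C2=M'] -> C1=S, others downsized to S] -> [I,S,S]
Op 7: C2 read [C2 read: already in S, no change] -> [I,S,S]

Answer: I S S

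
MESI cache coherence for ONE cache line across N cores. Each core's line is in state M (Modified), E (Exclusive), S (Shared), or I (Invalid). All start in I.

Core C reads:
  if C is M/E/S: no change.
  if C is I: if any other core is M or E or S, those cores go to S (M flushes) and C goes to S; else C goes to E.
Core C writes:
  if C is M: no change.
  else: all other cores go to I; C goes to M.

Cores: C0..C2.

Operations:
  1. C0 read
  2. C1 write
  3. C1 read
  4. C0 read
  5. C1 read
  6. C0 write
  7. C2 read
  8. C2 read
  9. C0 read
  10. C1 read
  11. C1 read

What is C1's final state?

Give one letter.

Answer: S

Derivation:
Op 1: C0 read [C0 read from I: no other sharers -> C0=E (exclusive)] -> [E,I,I]
Op 2: C1 write [C1 write: invalidate ['C0=E'] -> C1=M] -> [I,M,I]
Op 3: C1 read [C1 read: already in M, no change] -> [I,M,I]
Op 4: C0 read [C0 read from I: others=['C1=M'] -> C0=S, others downsized to S] -> [S,S,I]
Op 5: C1 read [C1 read: already in S, no change] -> [S,S,I]
Op 6: C0 write [C0 write: invalidate ['C1=S'] -> C0=M] -> [M,I,I]
Op 7: C2 read [C2 read from I: others=['C0=M'] -> C2=S, others downsized to S] -> [S,I,S]
Op 8: C2 read [C2 read: already in S, no change] -> [S,I,S]
Op 9: C0 read [C0 read: already in S, no change] -> [S,I,S]
Op 10: C1 read [C1 read from I: others=['C0=S', 'C2=S'] -> C1=S, others downsized to S] -> [S,S,S]
Op 11: C1 read [C1 read: already in S, no change] -> [S,S,S]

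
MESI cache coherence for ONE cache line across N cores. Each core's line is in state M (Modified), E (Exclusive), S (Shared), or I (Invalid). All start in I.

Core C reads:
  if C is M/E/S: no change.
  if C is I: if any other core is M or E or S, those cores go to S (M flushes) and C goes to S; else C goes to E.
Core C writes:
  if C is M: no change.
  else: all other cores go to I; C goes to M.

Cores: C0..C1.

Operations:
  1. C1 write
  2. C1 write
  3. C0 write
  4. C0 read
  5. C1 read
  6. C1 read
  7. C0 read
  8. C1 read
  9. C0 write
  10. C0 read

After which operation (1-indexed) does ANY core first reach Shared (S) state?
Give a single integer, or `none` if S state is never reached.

Op 1: C1 write [C1 write: invalidate none -> C1=M] -> [I,M]
Op 2: C1 write [C1 write: already M (modified), no change] -> [I,M]
Op 3: C0 write [C0 write: invalidate ['C1=M'] -> C0=M] -> [M,I]
Op 4: C0 read [C0 read: already in M, no change] -> [M,I]
Op 5: C1 read [C1 read from I: others=['C0=M'] -> C1=S, others downsized to S] -> [S,S]
  -> First S state at op 5; remaining ops need not be traced.

Answer: 5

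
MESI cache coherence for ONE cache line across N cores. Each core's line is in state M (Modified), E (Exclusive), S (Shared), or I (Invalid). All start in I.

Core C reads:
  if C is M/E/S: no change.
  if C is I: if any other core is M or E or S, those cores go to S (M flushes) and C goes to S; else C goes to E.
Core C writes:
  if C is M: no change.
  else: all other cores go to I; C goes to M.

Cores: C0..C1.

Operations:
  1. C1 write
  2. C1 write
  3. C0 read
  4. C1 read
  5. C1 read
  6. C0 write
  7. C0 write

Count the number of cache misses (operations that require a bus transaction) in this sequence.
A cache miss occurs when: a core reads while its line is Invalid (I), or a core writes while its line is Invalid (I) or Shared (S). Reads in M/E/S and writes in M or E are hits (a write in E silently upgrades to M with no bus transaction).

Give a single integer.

Op 1: C1 write [C1 write: invalidate none -> C1=M] -> [I,M] [MISS #1: write from I]
Op 2: C1 write [C1 write: already M (modified), no change] -> [I,M] [hit: write from M]
Op 3: C0 read [C0 read from I: others=['C1=M'] -> C0=S, others downsized to S] -> [S,S] [MISS #2: read from I]
Op 4: C1 read [C1 read: already in S, no change] -> [S,S] [hit: read from S]
Op 5: C1 read [C1 read: already in S, no change] -> [S,S] [hit: read from S]
Op 6: C0 write [C0 write: invalidate ['C1=S'] -> C0=M] -> [M,I] [MISS #3: write from S]
Op 7: C0 write [C0 write: already M (modified), no change] -> [M,I] [hit: write from M]

Answer: 3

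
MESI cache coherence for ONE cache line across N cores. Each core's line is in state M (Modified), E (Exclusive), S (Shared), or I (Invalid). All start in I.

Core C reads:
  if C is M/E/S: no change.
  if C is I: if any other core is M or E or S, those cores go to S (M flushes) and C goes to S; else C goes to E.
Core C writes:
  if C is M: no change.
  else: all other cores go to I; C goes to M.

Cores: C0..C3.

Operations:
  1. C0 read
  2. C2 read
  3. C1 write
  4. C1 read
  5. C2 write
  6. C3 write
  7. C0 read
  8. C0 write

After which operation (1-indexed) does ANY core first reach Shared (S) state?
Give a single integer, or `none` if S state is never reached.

Op 1: C0 read [C0 read from I: no other sharers -> C0=E (exclusive)] -> [E,I,I,I]
Op 2: C2 read [C2 read from I: others=['C0=E'] -> C2=S, others downsized to S] -> [S,I,S,I]
  -> First S state at op 2; remaining ops need not be traced.

Answer: 2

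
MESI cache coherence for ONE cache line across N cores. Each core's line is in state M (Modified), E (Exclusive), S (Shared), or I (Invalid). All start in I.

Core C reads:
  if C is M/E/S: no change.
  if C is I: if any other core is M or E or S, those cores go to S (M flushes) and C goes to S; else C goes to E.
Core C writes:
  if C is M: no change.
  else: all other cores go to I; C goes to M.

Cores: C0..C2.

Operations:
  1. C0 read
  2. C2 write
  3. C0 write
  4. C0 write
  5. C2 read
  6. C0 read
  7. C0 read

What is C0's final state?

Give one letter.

Answer: S

Derivation:
Op 1: C0 read [C0 read from I: no other sharers -> C0=E (exclusive)] -> [E,I,I]
Op 2: C2 write [C2 write: invalidate ['C0=E'] -> C2=M] -> [I,I,M]
Op 3: C0 write [C0 write: invalidate ['C2=M'] -> C0=M] -> [M,I,I]
Op 4: C0 write [C0 write: already M (modified), no change] -> [M,I,I]
Op 5: C2 read [C2 read from I: others=['C0=M'] -> C2=S, others downsized to S] -> [S,I,S]
Op 6: C0 read [C0 read: already in S, no change] -> [S,I,S]
Op 7: C0 read [C0 read: already in S, no change] -> [S,I,S]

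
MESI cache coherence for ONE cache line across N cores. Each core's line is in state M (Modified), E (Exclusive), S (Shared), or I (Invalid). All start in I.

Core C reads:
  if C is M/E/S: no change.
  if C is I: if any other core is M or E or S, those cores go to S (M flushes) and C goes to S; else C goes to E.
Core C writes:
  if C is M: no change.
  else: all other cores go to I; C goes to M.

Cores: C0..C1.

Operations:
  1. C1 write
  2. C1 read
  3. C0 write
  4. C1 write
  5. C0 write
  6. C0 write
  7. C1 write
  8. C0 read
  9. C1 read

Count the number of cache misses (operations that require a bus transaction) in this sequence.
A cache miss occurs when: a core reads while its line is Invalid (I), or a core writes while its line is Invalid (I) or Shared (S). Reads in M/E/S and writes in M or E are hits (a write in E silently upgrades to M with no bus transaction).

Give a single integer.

Op 1: C1 write [C1 write: invalidate none -> C1=M] -> [I,M] [MISS #1: write from I]
Op 2: C1 read [C1 read: already in M, no change] -> [I,M] [hit: read from M]
Op 3: C0 write [C0 write: invalidate ['C1=M'] -> C0=M] -> [M,I] [MISS #2: write from I]
Op 4: C1 write [C1 write: invalidate ['C0=M'] -> C1=M] -> [I,M] [MISS #3: write from I]
Op 5: C0 write [C0 write: invalidate ['C1=M'] -> C0=M] -> [M,I] [MISS #4: write from I]
Op 6: C0 write [C0 write: already M (modified), no change] -> [M,I] [hit: write from M]
Op 7: C1 write [C1 write: invalidate ['C0=M'] -> C1=M] -> [I,M] [MISS #5: write from I]
Op 8: C0 read [C0 read from I: others=['C1=M'] -> C0=S, others downsized to S] -> [S,S] [MISS #6: read from I]
Op 9: C1 read [C1 read: already in S, no change] -> [S,S] [hit: read from S]

Answer: 6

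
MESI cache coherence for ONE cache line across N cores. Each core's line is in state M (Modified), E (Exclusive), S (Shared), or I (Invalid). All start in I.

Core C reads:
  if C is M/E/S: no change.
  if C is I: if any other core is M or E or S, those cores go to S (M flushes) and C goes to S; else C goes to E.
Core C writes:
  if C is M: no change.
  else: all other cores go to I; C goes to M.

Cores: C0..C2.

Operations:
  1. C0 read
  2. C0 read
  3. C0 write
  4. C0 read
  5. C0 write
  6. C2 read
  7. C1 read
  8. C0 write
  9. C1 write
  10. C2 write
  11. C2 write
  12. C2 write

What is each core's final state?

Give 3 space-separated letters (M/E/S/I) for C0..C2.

Op 1: C0 read [C0 read from I: no other sharers -> C0=E (exclusive)] -> [E,I,I]
Op 2: C0 read [C0 read: already in E, no change] -> [E,I,I]
Op 3: C0 write [C0 write: invalidate none -> C0=M] -> [M,I,I]
Op 4: C0 read [C0 read: already in M, no change] -> [M,I,I]
Op 5: C0 write [C0 write: already M (modified), no change] -> [M,I,I]
Op 6: C2 read [C2 read from I: others=['C0=M'] -> C2=S, others downsized to S] -> [S,I,S]
Op 7: C1 read [C1 read from I: others=['C0=S', 'C2=S'] -> C1=S, others downsized to S] -> [S,S,S]
Op 8: C0 write [C0 write: invalidate ['C1=S', 'C2=S'] -> C0=M] -> [M,I,I]
Op 9: C1 write [C1 write: invalidate ['C0=M'] -> C1=M] -> [I,M,I]
Op 10: C2 write [C2 write: invalidate ['C1=M'] -> C2=M] -> [I,I,M]
Op 11: C2 write [C2 write: already M (modified), no change] -> [I,I,M]
Op 12: C2 write [C2 write: already M (modified), no change] -> [I,I,M]

Answer: I I M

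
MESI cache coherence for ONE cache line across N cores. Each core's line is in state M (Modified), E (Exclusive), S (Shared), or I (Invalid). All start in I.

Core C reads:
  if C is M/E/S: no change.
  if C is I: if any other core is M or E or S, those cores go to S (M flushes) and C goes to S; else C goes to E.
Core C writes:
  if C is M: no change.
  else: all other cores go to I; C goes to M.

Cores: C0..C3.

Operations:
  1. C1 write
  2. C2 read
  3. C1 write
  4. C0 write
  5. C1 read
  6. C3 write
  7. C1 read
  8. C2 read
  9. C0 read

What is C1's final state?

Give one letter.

Answer: S

Derivation:
Op 1: C1 write [C1 write: invalidate none -> C1=M] -> [I,M,I,I]
Op 2: C2 read [C2 read from I: others=['C1=M'] -> C2=S, others downsized to S] -> [I,S,S,I]
Op 3: C1 write [C1 write: invalidate ['C2=S'] -> C1=M] -> [I,M,I,I]
Op 4: C0 write [C0 write: invalidate ['C1=M'] -> C0=M] -> [M,I,I,I]
Op 5: C1 read [C1 read from I: others=['C0=M'] -> C1=S, others downsized to S] -> [S,S,I,I]
Op 6: C3 write [C3 write: invalidate ['C0=S', 'C1=S'] -> C3=M] -> [I,I,I,M]
Op 7: C1 read [C1 read from I: others=['C3=M'] -> C1=S, others downsized to S] -> [I,S,I,S]
Op 8: C2 read [C2 read from I: others=['C1=S', 'C3=S'] -> C2=S, others downsized to S] -> [I,S,S,S]
Op 9: C0 read [C0 read from I: others=['C1=S', 'C2=S', 'C3=S'] -> C0=S, others downsized to S] -> [S,S,S,S]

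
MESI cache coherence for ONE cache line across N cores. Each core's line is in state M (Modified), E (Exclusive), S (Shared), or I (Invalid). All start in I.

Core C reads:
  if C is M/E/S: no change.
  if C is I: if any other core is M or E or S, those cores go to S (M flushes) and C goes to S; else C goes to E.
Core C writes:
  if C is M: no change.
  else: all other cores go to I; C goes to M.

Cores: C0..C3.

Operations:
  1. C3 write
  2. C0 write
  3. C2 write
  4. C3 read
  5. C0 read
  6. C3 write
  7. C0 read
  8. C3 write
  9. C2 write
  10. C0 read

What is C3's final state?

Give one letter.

Op 1: C3 write [C3 write: invalidate none -> C3=M] -> [I,I,I,M]
Op 2: C0 write [C0 write: invalidate ['C3=M'] -> C0=M] -> [M,I,I,I]
Op 3: C2 write [C2 write: invalidate ['C0=M'] -> C2=M] -> [I,I,M,I]
Op 4: C3 read [C3 read from I: others=['C2=M'] -> C3=S, others downsized to S] -> [I,I,S,S]
Op 5: C0 read [C0 read from I: others=['C2=S', 'C3=S'] -> C0=S, others downsized to S] -> [S,I,S,S]
Op 6: C3 write [C3 write: invalidate ['C0=S', 'C2=S'] -> C3=M] -> [I,I,I,M]
Op 7: C0 read [C0 read from I: others=['C3=M'] -> C0=S, others downsized to S] -> [S,I,I,S]
Op 8: C3 write [C3 write: invalidate ['C0=S'] -> C3=M] -> [I,I,I,M]
Op 9: C2 write [C2 write: invalidate ['C3=M'] -> C2=M] -> [I,I,M,I]
Op 10: C0 read [C0 read from I: others=['C2=M'] -> C0=S, others downsized to S] -> [S,I,S,I]

Answer: I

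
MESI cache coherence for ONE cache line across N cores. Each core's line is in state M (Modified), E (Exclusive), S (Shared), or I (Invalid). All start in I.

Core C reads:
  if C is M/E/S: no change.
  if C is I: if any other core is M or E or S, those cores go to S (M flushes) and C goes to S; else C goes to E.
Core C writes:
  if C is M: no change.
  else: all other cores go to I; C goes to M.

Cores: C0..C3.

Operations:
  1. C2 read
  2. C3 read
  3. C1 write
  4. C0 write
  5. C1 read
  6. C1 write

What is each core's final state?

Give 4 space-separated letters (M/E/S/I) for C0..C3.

Op 1: C2 read [C2 read from I: no other sharers -> C2=E (exclusive)] -> [I,I,E,I]
Op 2: C3 read [C3 read from I: others=['C2=E'] -> C3=S, others downsized to S] -> [I,I,S,S]
Op 3: C1 write [C1 write: invalidate ['C2=S', 'C3=S'] -> C1=M] -> [I,M,I,I]
Op 4: C0 write [C0 write: invalidate ['C1=M'] -> C0=M] -> [M,I,I,I]
Op 5: C1 read [C1 read from I: others=['C0=M'] -> C1=S, others downsized to S] -> [S,S,I,I]
Op 6: C1 write [C1 write: invalidate ['C0=S'] -> C1=M] -> [I,M,I,I]

Answer: I M I I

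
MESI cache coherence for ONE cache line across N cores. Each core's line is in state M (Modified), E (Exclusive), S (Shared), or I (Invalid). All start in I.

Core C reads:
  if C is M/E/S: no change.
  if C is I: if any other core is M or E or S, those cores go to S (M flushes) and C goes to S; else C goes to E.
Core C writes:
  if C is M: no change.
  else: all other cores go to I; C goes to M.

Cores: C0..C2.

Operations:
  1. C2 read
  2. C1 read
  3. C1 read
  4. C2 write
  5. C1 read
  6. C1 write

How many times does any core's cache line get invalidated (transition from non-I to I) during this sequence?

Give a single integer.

Answer: 2

Derivation:
Op 1: C2 read [C2 read from I: no other sharers -> C2=E (exclusive)] -> [I,I,E] (invalidations this op: 0; running total: 0)
Op 2: C1 read [C1 read from I: others=['C2=E'] -> C1=S, others downsized to S] -> [I,S,S] (invalidations this op: 0; running total: 0)
Op 3: C1 read [C1 read: already in S, no change] -> [I,S,S] (invalidations this op: 0; running total: 0)
Op 4: C2 write [C2 write: invalidate ['C1=S'] -> C2=M] -> [I,I,M] (invalidations this op: 1; running total: 1)
Op 5: C1 read [C1 read from I: others=['C2=M'] -> C1=S, others downsized to S] -> [I,S,S] (invalidations this op: 0; running total: 1)
Op 6: C1 write [C1 write: invalidate ['C2=S'] -> C1=M] -> [I,M,I] (invalidations this op: 1; running total: 2)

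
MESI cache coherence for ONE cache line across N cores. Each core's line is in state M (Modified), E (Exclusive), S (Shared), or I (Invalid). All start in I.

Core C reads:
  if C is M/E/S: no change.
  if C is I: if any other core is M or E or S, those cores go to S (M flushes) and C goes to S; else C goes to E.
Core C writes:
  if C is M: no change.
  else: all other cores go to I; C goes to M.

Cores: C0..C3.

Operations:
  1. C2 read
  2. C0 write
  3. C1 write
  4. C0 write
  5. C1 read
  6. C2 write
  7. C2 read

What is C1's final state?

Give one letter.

Op 1: C2 read [C2 read from I: no other sharers -> C2=E (exclusive)] -> [I,I,E,I]
Op 2: C0 write [C0 write: invalidate ['C2=E'] -> C0=M] -> [M,I,I,I]
Op 3: C1 write [C1 write: invalidate ['C0=M'] -> C1=M] -> [I,M,I,I]
Op 4: C0 write [C0 write: invalidate ['C1=M'] -> C0=M] -> [M,I,I,I]
Op 5: C1 read [C1 read from I: others=['C0=M'] -> C1=S, others downsized to S] -> [S,S,I,I]
Op 6: C2 write [C2 write: invalidate ['C0=S', 'C1=S'] -> C2=M] -> [I,I,M,I]
Op 7: C2 read [C2 read: already in M, no change] -> [I,I,M,I]

Answer: I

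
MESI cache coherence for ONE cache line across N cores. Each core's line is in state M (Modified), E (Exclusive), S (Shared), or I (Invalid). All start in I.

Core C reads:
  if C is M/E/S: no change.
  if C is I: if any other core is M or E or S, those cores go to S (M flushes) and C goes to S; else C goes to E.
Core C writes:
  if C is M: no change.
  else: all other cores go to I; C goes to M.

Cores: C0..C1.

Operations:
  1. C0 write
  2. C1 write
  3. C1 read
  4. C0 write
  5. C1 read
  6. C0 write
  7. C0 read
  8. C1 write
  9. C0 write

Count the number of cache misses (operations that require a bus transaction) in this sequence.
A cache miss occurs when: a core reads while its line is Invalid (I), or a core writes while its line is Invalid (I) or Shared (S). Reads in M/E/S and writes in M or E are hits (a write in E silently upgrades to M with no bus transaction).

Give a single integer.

Op 1: C0 write [C0 write: invalidate none -> C0=M] -> [M,I] [MISS #1: write from I]
Op 2: C1 write [C1 write: invalidate ['C0=M'] -> C1=M] -> [I,M] [MISS #2: write from I]
Op 3: C1 read [C1 read: already in M, no change] -> [I,M] [hit: read from M]
Op 4: C0 write [C0 write: invalidate ['C1=M'] -> C0=M] -> [M,I] [MISS #3: write from I]
Op 5: C1 read [C1 read from I: others=['C0=M'] -> C1=S, others downsized to S] -> [S,S] [MISS #4: read from I]
Op 6: C0 write [C0 write: invalidate ['C1=S'] -> C0=M] -> [M,I] [MISS #5: write from S]
Op 7: C0 read [C0 read: already in M, no change] -> [M,I] [hit: read from M]
Op 8: C1 write [C1 write: invalidate ['C0=M'] -> C1=M] -> [I,M] [MISS #6: write from I]
Op 9: C0 write [C0 write: invalidate ['C1=M'] -> C0=M] -> [M,I] [MISS #7: write from I]

Answer: 7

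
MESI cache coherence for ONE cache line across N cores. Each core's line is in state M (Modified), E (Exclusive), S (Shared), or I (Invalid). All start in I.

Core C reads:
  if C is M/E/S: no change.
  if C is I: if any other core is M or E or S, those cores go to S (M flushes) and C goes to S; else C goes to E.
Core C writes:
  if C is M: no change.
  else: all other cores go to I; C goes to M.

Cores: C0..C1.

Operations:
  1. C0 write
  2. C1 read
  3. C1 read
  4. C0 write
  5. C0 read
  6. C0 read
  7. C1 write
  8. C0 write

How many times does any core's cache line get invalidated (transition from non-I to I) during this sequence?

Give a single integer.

Op 1: C0 write [C0 write: invalidate none -> C0=M] -> [M,I] (invalidations this op: 0; running total: 0)
Op 2: C1 read [C1 read from I: others=['C0=M'] -> C1=S, others downsized to S] -> [S,S] (invalidations this op: 0; running total: 0)
Op 3: C1 read [C1 read: already in S, no change] -> [S,S] (invalidations this op: 0; running total: 0)
Op 4: C0 write [C0 write: invalidate ['C1=S'] -> C0=M] -> [M,I] (invalidations this op: 1; running total: 1)
Op 5: C0 read [C0 read: already in M, no change] -> [M,I] (invalidations this op: 0; running total: 1)
Op 6: C0 read [C0 read: already in M, no change] -> [M,I] (invalidations this op: 0; running total: 1)
Op 7: C1 write [C1 write: invalidate ['C0=M'] -> C1=M] -> [I,M] (invalidations this op: 1; running total: 2)
Op 8: C0 write [C0 write: invalidate ['C1=M'] -> C0=M] -> [M,I] (invalidations this op: 1; running total: 3)

Answer: 3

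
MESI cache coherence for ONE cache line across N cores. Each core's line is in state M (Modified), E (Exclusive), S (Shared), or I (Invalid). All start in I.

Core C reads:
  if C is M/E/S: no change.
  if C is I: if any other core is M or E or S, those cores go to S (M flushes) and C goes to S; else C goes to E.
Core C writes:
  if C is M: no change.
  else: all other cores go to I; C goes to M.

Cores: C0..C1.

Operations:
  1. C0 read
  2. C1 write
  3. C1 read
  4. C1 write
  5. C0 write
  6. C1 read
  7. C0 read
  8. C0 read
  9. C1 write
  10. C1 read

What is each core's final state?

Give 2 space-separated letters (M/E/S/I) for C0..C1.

Answer: I M

Derivation:
Op 1: C0 read [C0 read from I: no other sharers -> C0=E (exclusive)] -> [E,I]
Op 2: C1 write [C1 write: invalidate ['C0=E'] -> C1=M] -> [I,M]
Op 3: C1 read [C1 read: already in M, no change] -> [I,M]
Op 4: C1 write [C1 write: already M (modified), no change] -> [I,M]
Op 5: C0 write [C0 write: invalidate ['C1=M'] -> C0=M] -> [M,I]
Op 6: C1 read [C1 read from I: others=['C0=M'] -> C1=S, others downsized to S] -> [S,S]
Op 7: C0 read [C0 read: already in S, no change] -> [S,S]
Op 8: C0 read [C0 read: already in S, no change] -> [S,S]
Op 9: C1 write [C1 write: invalidate ['C0=S'] -> C1=M] -> [I,M]
Op 10: C1 read [C1 read: already in M, no change] -> [I,M]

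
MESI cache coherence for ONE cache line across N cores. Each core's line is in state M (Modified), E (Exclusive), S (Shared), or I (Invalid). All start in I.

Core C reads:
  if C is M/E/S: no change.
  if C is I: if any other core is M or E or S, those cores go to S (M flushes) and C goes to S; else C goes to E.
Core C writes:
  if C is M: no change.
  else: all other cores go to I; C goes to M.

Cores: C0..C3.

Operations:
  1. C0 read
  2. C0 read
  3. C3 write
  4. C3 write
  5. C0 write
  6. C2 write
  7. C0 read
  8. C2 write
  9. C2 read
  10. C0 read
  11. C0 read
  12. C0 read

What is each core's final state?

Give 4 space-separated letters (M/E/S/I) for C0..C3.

Answer: S I S I

Derivation:
Op 1: C0 read [C0 read from I: no other sharers -> C0=E (exclusive)] -> [E,I,I,I]
Op 2: C0 read [C0 read: already in E, no change] -> [E,I,I,I]
Op 3: C3 write [C3 write: invalidate ['C0=E'] -> C3=M] -> [I,I,I,M]
Op 4: C3 write [C3 write: already M (modified), no change] -> [I,I,I,M]
Op 5: C0 write [C0 write: invalidate ['C3=M'] -> C0=M] -> [M,I,I,I]
Op 6: C2 write [C2 write: invalidate ['C0=M'] -> C2=M] -> [I,I,M,I]
Op 7: C0 read [C0 read from I: others=['C2=M'] -> C0=S, others downsized to S] -> [S,I,S,I]
Op 8: C2 write [C2 write: invalidate ['C0=S'] -> C2=M] -> [I,I,M,I]
Op 9: C2 read [C2 read: already in M, no change] -> [I,I,M,I]
Op 10: C0 read [C0 read from I: others=['C2=M'] -> C0=S, others downsized to S] -> [S,I,S,I]
Op 11: C0 read [C0 read: already in S, no change] -> [S,I,S,I]
Op 12: C0 read [C0 read: already in S, no change] -> [S,I,S,I]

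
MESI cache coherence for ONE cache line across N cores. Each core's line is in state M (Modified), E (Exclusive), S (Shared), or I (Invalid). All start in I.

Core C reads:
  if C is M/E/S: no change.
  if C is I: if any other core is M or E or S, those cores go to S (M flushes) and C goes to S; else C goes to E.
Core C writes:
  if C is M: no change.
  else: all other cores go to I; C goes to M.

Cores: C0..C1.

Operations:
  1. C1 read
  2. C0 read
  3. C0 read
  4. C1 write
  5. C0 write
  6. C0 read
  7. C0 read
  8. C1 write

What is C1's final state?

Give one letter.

Answer: M

Derivation:
Op 1: C1 read [C1 read from I: no other sharers -> C1=E (exclusive)] -> [I,E]
Op 2: C0 read [C0 read from I: others=['C1=E'] -> C0=S, others downsized to S] -> [S,S]
Op 3: C0 read [C0 read: already in S, no change] -> [S,S]
Op 4: C1 write [C1 write: invalidate ['C0=S'] -> C1=M] -> [I,M]
Op 5: C0 write [C0 write: invalidate ['C1=M'] -> C0=M] -> [M,I]
Op 6: C0 read [C0 read: already in M, no change] -> [M,I]
Op 7: C0 read [C0 read: already in M, no change] -> [M,I]
Op 8: C1 write [C1 write: invalidate ['C0=M'] -> C1=M] -> [I,M]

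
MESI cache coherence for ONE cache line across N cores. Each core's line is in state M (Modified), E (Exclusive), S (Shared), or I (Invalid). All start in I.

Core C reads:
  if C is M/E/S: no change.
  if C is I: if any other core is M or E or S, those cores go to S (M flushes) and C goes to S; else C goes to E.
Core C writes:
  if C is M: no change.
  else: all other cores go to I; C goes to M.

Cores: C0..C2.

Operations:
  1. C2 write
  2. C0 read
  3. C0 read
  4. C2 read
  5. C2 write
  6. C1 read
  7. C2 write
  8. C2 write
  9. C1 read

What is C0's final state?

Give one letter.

Answer: I

Derivation:
Op 1: C2 write [C2 write: invalidate none -> C2=M] -> [I,I,M]
Op 2: C0 read [C0 read from I: others=['C2=M'] -> C0=S, others downsized to S] -> [S,I,S]
Op 3: C0 read [C0 read: already in S, no change] -> [S,I,S]
Op 4: C2 read [C2 read: already in S, no change] -> [S,I,S]
Op 5: C2 write [C2 write: invalidate ['C0=S'] -> C2=M] -> [I,I,M]
Op 6: C1 read [C1 read from I: others=['C2=M'] -> C1=S, others downsized to S] -> [I,S,S]
Op 7: C2 write [C2 write: invalidate ['C1=S'] -> C2=M] -> [I,I,M]
Op 8: C2 write [C2 write: already M (modified), no change] -> [I,I,M]
Op 9: C1 read [C1 read from I: others=['C2=M'] -> C1=S, others downsized to S] -> [I,S,S]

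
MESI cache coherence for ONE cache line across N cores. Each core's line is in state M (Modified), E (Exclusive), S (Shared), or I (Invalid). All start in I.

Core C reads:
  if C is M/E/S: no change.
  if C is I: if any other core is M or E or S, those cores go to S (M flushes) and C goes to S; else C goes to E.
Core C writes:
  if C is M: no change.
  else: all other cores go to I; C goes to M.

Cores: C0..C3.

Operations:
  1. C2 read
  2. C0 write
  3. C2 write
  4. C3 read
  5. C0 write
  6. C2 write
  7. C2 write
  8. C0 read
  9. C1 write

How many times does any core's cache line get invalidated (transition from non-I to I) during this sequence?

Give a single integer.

Op 1: C2 read [C2 read from I: no other sharers -> C2=E (exclusive)] -> [I,I,E,I] (invalidations this op: 0; running total: 0)
Op 2: C0 write [C0 write: invalidate ['C2=E'] -> C0=M] -> [M,I,I,I] (invalidations this op: 1; running total: 1)
Op 3: C2 write [C2 write: invalidate ['C0=M'] -> C2=M] -> [I,I,M,I] (invalidations this op: 1; running total: 2)
Op 4: C3 read [C3 read from I: others=['C2=M'] -> C3=S, others downsized to S] -> [I,I,S,S] (invalidations this op: 0; running total: 2)
Op 5: C0 write [C0 write: invalidate ['C2=S', 'C3=S'] -> C0=M] -> [M,I,I,I] (invalidations this op: 2; running total: 4)
Op 6: C2 write [C2 write: invalidate ['C0=M'] -> C2=M] -> [I,I,M,I] (invalidations this op: 1; running total: 5)
Op 7: C2 write [C2 write: already M (modified), no change] -> [I,I,M,I] (invalidations this op: 0; running total: 5)
Op 8: C0 read [C0 read from I: others=['C2=M'] -> C0=S, others downsized to S] -> [S,I,S,I] (invalidations this op: 0; running total: 5)
Op 9: C1 write [C1 write: invalidate ['C0=S', 'C2=S'] -> C1=M] -> [I,M,I,I] (invalidations this op: 2; running total: 7)

Answer: 7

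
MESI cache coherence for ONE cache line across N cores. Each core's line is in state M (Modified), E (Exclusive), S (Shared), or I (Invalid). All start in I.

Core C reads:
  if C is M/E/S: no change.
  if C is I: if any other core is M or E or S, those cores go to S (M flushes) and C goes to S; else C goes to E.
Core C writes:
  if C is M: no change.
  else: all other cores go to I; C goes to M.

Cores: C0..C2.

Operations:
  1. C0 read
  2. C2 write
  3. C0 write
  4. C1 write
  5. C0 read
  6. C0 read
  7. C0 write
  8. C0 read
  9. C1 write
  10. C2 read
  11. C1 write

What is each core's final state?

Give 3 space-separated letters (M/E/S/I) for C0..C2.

Answer: I M I

Derivation:
Op 1: C0 read [C0 read from I: no other sharers -> C0=E (exclusive)] -> [E,I,I]
Op 2: C2 write [C2 write: invalidate ['C0=E'] -> C2=M] -> [I,I,M]
Op 3: C0 write [C0 write: invalidate ['C2=M'] -> C0=M] -> [M,I,I]
Op 4: C1 write [C1 write: invalidate ['C0=M'] -> C1=M] -> [I,M,I]
Op 5: C0 read [C0 read from I: others=['C1=M'] -> C0=S, others downsized to S] -> [S,S,I]
Op 6: C0 read [C0 read: already in S, no change] -> [S,S,I]
Op 7: C0 write [C0 write: invalidate ['C1=S'] -> C0=M] -> [M,I,I]
Op 8: C0 read [C0 read: already in M, no change] -> [M,I,I]
Op 9: C1 write [C1 write: invalidate ['C0=M'] -> C1=M] -> [I,M,I]
Op 10: C2 read [C2 read from I: others=['C1=M'] -> C2=S, others downsized to S] -> [I,S,S]
Op 11: C1 write [C1 write: invalidate ['C2=S'] -> C1=M] -> [I,M,I]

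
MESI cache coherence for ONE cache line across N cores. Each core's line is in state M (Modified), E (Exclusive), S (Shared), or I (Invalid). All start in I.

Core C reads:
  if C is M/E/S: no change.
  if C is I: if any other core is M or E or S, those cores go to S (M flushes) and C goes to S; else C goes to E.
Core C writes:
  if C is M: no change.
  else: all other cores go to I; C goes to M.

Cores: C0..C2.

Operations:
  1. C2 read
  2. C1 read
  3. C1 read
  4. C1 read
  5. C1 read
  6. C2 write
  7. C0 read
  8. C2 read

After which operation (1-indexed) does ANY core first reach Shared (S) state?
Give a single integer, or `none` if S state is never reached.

Op 1: C2 read [C2 read from I: no other sharers -> C2=E (exclusive)] -> [I,I,E]
Op 2: C1 read [C1 read from I: others=['C2=E'] -> C1=S, others downsized to S] -> [I,S,S]
  -> First S state at op 2; remaining ops need not be traced.

Answer: 2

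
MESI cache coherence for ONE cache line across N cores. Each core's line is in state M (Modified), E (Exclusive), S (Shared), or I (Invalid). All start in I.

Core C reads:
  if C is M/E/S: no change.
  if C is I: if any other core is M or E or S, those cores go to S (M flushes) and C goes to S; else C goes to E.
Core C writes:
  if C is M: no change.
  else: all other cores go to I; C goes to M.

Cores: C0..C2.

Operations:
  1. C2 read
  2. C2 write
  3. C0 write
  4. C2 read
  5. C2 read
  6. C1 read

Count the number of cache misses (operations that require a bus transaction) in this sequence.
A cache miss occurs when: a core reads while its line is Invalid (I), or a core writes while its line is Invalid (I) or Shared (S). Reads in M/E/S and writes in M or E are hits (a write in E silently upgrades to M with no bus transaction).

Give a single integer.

Answer: 4

Derivation:
Op 1: C2 read [C2 read from I: no other sharers -> C2=E (exclusive)] -> [I,I,E] [MISS #1: read from I]
Op 2: C2 write [C2 write: invalidate none -> C2=M] -> [I,I,M] [hit: write from E is a silent E->M upgrade, no bus transaction]
Op 3: C0 write [C0 write: invalidate ['C2=M'] -> C0=M] -> [M,I,I] [MISS #2: write from I]
Op 4: C2 read [C2 read from I: others=['C0=M'] -> C2=S, others downsized to S] -> [S,I,S] [MISS #3: read from I]
Op 5: C2 read [C2 read: already in S, no change] -> [S,I,S] [hit: read from S]
Op 6: C1 read [C1 read from I: others=['C0=S', 'C2=S'] -> C1=S, others downsized to S] -> [S,S,S] [MISS #4: read from I]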